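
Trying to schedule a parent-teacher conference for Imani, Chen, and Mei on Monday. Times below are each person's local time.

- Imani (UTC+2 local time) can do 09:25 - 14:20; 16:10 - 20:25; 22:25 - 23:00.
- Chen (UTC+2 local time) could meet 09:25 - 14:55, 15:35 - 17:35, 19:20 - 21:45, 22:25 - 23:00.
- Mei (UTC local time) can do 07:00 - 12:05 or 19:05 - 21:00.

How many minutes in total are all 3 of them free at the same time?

315

Imani in UTC: 07:25-12:20, 14:10-18:25, 20:25-21:00 (subtract 2h to convert from UTC+2).
Chen in UTC: 07:25-12:55, 13:35-15:35, 17:20-19:45, 20:25-21:00 (subtract 2h to convert from UTC+2).
Mei in UTC: 07:00-12:05, 19:05-21:00.
Imani ∩ Chen: 07:25-12:20, 14:10-15:35, 17:20-18:25, 20:25-21:00.
Imani ∩ Chen ∩ Mei: 07:25-12:05, 20:25-21:00.
So the common availability across everyone is 07:25-12:05, 20:25-21:00.
Summing the common windows: 280 + 35 = 315 minutes.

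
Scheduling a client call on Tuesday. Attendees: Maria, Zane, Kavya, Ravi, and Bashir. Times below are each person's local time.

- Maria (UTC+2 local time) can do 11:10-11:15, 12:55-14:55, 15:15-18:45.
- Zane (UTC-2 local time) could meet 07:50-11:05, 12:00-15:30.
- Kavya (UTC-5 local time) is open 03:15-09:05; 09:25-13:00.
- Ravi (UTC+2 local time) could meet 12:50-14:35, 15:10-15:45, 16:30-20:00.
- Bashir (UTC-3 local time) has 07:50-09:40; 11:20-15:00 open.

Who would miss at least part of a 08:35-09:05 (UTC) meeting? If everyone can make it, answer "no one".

Bashir, Maria, Ravi, Zane

Maria in UTC: 09:10-09:15, 10:55-12:55, 13:15-16:45 (subtract 2h to convert from UTC+2).
Zane in UTC: 09:50-13:05, 14:00-17:30 (add 2h to convert from UTC-2).
Kavya in UTC: 08:15-14:05, 14:25-18:00 (add 5h to convert from UTC-5).
Ravi in UTC: 10:50-12:35, 13:10-13:45, 14:30-18:00 (subtract 2h to convert from UTC+2).
Bashir in UTC: 10:50-12:40, 14:20-18:00 (add 3h to convert from UTC-3).
Maria: not fully free for 08:35-09:05. Zane: not fully free for 08:35-09:05. Kavya: free for 08:35-09:05. Ravi: not fully free for 08:35-09:05. Bashir: not fully free for 08:35-09:05.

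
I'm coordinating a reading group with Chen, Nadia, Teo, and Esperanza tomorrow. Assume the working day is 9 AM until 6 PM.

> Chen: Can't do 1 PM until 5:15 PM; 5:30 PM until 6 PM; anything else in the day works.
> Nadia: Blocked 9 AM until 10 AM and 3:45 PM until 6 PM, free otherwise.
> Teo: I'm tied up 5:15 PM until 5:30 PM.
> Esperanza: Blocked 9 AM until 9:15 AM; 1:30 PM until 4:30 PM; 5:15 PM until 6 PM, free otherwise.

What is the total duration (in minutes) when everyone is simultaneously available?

180

Chen free: 09:00-13:00, 17:15-17:30 (invert busy blocks within the working day).
Nadia free: 10:00-15:45 (invert busy blocks within the working day).
Teo free: 09:00-17:15, 17:30-18:00 (invert busy blocks within the working day).
Esperanza free: 09:15-13:30, 16:30-17:15 (invert busy blocks within the working day).
Chen ∩ Nadia: 10:00-13:00.
Chen ∩ Nadia ∩ Teo: 10:00-13:00.
Chen ∩ Nadia ∩ Teo ∩ Esperanza: 10:00-13:00.
That's a single block of 180 minutes.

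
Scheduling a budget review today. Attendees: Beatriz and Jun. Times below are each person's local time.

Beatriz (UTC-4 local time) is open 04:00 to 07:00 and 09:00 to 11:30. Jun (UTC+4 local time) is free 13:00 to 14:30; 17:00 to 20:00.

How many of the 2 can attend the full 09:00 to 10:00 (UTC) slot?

2

Beatriz in UTC: 08:00-11:00, 13:00-15:30 (add 4h to convert from UTC-4).
Jun in UTC: 09:00-10:30, 13:00-16:00 (subtract 4h to convert from UTC+4).
Beatriz and Jun can make the full 09:00-10:00 slot — that's 2.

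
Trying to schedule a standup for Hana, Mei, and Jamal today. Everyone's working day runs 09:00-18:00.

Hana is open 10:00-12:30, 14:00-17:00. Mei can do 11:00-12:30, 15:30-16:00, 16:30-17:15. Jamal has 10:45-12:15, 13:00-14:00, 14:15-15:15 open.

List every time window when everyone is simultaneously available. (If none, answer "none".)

11:00-12:15

Hana ∩ Mei: 11:00-12:30, 15:30-16:00, 16:30-17:00.
Hana ∩ Mei ∩ Jamal: 11:00-12:15.
So the common availability across everyone is 11:00-12:15.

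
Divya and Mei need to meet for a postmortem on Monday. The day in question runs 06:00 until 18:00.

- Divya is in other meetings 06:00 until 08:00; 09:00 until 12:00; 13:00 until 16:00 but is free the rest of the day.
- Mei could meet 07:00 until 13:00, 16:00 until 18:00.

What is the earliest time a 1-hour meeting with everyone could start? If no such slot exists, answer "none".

08:00

Divya free: 08:00-09:00, 12:00-13:00, 16:00-18:00 (invert busy blocks within the working day).
Mei free: 07:00-13:00, 16:00-18:00.
Divya ∩ Mei: 08:00-09:00, 12:00-13:00, 16:00-18:00.
So the common availability across everyone is 08:00-09:00, 12:00-13:00, 16:00-18:00.
The first common window of at least 60 minutes is 08:00-09:00, so the earliest start is 08:00.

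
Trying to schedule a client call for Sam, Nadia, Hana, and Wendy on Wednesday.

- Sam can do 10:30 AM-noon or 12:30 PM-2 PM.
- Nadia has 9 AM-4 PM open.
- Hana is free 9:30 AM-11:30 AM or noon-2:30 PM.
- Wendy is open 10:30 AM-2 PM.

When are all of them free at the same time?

Sam ∩ Nadia: 10:30-12:00, 12:30-14:00.
Sam ∩ Nadia ∩ Hana: 10:30-11:30, 12:30-14:00.
Sam ∩ Nadia ∩ Hana ∩ Wendy: 10:30-11:30, 12:30-14:00.

10:30-11:30, 12:30-14:00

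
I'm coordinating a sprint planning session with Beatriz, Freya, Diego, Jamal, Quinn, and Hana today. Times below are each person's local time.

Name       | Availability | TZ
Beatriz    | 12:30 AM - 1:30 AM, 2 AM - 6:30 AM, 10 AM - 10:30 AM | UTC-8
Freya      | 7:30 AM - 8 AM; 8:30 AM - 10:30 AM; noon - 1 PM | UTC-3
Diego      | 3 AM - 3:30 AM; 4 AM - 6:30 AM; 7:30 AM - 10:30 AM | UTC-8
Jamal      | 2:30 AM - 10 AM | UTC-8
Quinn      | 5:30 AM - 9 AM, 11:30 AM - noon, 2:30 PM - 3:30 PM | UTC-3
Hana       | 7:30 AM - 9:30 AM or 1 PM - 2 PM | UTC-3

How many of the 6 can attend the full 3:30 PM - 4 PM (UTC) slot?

3

Beatriz in UTC: 08:30-09:30, 10:00-14:30, 18:00-18:30 (add 8h to convert from UTC-8).
Freya in UTC: 10:30-11:00, 11:30-13:30, 15:00-16:00 (add 3h to convert from UTC-3).
Diego in UTC: 11:00-11:30, 12:00-14:30, 15:30-18:30 (add 8h to convert from UTC-8).
Jamal in UTC: 10:30-18:00 (add 8h to convert from UTC-8).
Quinn in UTC: 08:30-12:00, 14:30-15:00, 17:30-18:30 (add 3h to convert from UTC-3).
Hana in UTC: 10:30-12:30, 16:00-17:00 (add 3h to convert from UTC-3).
Freya, Diego, and Jamal can make the full 15:30-16:00 slot — that's 3.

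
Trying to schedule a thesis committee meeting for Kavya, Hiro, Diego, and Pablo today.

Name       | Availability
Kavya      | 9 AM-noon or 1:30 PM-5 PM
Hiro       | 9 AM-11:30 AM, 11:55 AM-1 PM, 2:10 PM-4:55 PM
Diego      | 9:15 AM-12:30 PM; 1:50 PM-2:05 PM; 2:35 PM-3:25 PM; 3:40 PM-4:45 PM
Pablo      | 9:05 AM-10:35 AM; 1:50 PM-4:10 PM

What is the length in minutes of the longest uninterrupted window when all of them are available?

80

Kavya ∩ Hiro: 09:00-11:30, 11:55-12:00, 14:10-16:55.
Kavya ∩ Hiro ∩ Diego: 09:15-11:30, 11:55-12:00, 14:35-15:25, 15:40-16:45.
Kavya ∩ Hiro ∩ Diego ∩ Pablo: 09:15-10:35, 14:35-15:25, 15:40-16:10.
So the common availability across everyone is 09:15-10:35, 14:35-15:25, 15:40-16:10.
The longest is 09:15-10:35 at 80 minutes.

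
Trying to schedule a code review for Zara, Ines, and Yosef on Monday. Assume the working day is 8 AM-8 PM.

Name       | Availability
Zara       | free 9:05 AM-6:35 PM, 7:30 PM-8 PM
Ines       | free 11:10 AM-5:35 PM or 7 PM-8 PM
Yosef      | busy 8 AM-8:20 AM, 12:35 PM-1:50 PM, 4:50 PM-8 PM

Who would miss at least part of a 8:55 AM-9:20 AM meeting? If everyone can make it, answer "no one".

Ines, Zara

Zara free: 09:05-18:35, 19:30-20:00.
Ines free: 11:10-17:35, 19:00-20:00.
Yosef free: 08:20-12:35, 13:50-16:50 (invert busy blocks within the working day).
Zara: not fully free for 08:55-09:20. Ines: not fully free for 08:55-09:20. Yosef: free for 08:55-09:20.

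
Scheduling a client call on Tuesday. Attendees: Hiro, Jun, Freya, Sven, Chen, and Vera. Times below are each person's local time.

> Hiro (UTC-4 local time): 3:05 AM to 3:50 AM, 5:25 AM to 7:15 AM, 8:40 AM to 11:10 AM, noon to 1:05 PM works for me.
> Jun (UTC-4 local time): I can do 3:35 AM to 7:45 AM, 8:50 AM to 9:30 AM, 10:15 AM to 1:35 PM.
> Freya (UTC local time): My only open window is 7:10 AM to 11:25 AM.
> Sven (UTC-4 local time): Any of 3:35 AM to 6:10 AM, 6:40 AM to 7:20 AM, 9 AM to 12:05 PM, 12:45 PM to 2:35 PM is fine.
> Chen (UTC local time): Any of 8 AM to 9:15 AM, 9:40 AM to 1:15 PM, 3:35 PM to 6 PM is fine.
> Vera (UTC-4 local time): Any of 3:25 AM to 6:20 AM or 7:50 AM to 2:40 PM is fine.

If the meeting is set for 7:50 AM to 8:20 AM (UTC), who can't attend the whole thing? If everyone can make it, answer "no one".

Hiro in UTC: 07:05-07:50, 09:25-11:15, 12:40-15:10, 16:00-17:05 (add 4h to convert from UTC-4).
Jun in UTC: 07:35-11:45, 12:50-13:30, 14:15-17:35 (add 4h to convert from UTC-4).
Freya in UTC: 07:10-11:25.
Sven in UTC: 07:35-10:10, 10:40-11:20, 13:00-16:05, 16:45-18:35 (add 4h to convert from UTC-4).
Chen in UTC: 08:00-09:15, 09:40-13:15, 15:35-18:00.
Vera in UTC: 07:25-10:20, 11:50-18:40 (add 4h to convert from UTC-4).
Hiro: not fully free for 07:50-08:20. Jun: free for 07:50-08:20. Freya: free for 07:50-08:20. Sven: free for 07:50-08:20. Chen: not fully free for 07:50-08:20. Vera: free for 07:50-08:20.

Chen, Hiro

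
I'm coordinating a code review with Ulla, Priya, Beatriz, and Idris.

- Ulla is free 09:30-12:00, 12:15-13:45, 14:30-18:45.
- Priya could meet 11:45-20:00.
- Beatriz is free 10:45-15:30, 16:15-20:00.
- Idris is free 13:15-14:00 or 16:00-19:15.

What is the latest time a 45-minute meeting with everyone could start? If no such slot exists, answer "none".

18:00

Ulla ∩ Priya: 11:45-12:00, 12:15-13:45, 14:30-18:45.
Ulla ∩ Priya ∩ Beatriz: 11:45-12:00, 12:15-13:45, 14:30-15:30, 16:15-18:45.
Ulla ∩ Priya ∩ Beatriz ∩ Idris: 13:15-13:45, 16:15-18:45.
The last common window of at least 45 minutes is 16:15-18:45; a 45-minute meeting can start as late as 18:00 and still end by 18:45.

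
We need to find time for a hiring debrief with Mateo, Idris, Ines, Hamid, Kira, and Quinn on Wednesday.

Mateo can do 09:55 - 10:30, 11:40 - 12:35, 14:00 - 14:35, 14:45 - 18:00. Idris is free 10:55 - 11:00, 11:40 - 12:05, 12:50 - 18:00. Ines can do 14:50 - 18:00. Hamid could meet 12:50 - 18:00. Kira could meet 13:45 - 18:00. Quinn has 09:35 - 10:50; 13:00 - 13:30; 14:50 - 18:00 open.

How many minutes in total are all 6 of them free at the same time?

190

Mateo ∩ Idris: 11:40-12:05, 14:00-14:35, 14:45-18:00.
Mateo ∩ Idris ∩ Ines: 14:50-18:00.
Mateo ∩ Idris ∩ Ines ∩ Hamid: 14:50-18:00.
Mateo ∩ Idris ∩ Ines ∩ Hamid ∩ Kira: 14:50-18:00.
Mateo ∩ Idris ∩ Ines ∩ Hamid ∩ Kira ∩ Quinn: 14:50-18:00.
That's a single block of 190 minutes.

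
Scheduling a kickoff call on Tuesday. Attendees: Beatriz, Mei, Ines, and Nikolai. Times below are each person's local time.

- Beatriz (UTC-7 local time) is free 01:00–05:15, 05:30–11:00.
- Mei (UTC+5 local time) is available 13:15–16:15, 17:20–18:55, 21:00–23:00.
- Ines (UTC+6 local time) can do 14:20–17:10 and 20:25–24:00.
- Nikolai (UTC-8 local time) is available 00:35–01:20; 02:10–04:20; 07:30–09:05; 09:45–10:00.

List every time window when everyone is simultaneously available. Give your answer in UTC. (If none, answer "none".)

08:35-09:20, 10:10-11:10, 16:00-17:05, 17:45-18:00

Beatriz in UTC: 08:00-12:15, 12:30-18:00 (add 7h to convert from UTC-7).
Mei in UTC: 08:15-11:15, 12:20-13:55, 16:00-18:00 (subtract 5h to convert from UTC+5).
Ines in UTC: 08:20-11:10, 14:25-18:00 (subtract 6h to convert from UTC+6).
Nikolai in UTC: 08:35-09:20, 10:10-12:20, 15:30-17:05, 17:45-18:00 (add 8h to convert from UTC-8).
Beatriz ∩ Mei: 08:15-11:15, 12:30-13:55, 16:00-18:00.
Beatriz ∩ Mei ∩ Ines: 08:20-11:10, 16:00-18:00.
Beatriz ∩ Mei ∩ Ines ∩ Nikolai: 08:35-09:20, 10:10-11:10, 16:00-17:05, 17:45-18:00.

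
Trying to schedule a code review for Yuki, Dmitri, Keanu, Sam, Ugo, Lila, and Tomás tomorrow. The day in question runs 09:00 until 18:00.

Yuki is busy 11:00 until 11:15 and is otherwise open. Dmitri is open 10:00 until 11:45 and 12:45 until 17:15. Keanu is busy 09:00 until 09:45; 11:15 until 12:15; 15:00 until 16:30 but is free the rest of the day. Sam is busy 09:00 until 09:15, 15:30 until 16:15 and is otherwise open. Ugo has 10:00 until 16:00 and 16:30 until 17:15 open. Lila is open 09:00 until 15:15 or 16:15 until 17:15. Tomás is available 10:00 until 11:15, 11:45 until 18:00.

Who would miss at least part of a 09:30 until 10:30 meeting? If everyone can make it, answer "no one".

Yuki free: 09:00-11:00, 11:15-18:00 (invert busy blocks within the working day).
Dmitri free: 10:00-11:45, 12:45-17:15.
Keanu free: 09:45-11:15, 12:15-15:00, 16:30-18:00 (invert busy blocks within the working day).
Sam free: 09:15-15:30, 16:15-18:00 (invert busy blocks within the working day).
Ugo free: 10:00-16:00, 16:30-17:15.
Lila free: 09:00-15:15, 16:15-17:15.
Tomás free: 10:00-11:15, 11:45-18:00.
Yuki: free for 09:30-10:30. Dmitri: not fully free for 09:30-10:30. Keanu: not fully free for 09:30-10:30. Sam: free for 09:30-10:30. Ugo: not fully free for 09:30-10:30. Lila: free for 09:30-10:30. Tomás: not fully free for 09:30-10:30.

Dmitri, Keanu, Tomás, Ugo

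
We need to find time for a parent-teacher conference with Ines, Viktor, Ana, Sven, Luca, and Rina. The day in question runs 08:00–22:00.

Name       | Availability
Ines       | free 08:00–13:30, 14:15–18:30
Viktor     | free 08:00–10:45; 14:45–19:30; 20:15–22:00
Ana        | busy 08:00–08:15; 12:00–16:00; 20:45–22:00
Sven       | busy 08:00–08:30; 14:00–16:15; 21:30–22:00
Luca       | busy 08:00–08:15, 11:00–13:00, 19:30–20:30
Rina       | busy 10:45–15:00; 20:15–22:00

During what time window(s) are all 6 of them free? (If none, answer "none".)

08:30-10:45, 16:15-18:30

Ines free: 08:00-13:30, 14:15-18:30.
Viktor free: 08:00-10:45, 14:45-19:30, 20:15-22:00.
Ana free: 08:15-12:00, 16:00-20:45 (invert busy blocks within the working day).
Sven free: 08:30-14:00, 16:15-21:30 (invert busy blocks within the working day).
Luca free: 08:15-11:00, 13:00-19:30, 20:30-22:00 (invert busy blocks within the working day).
Rina free: 08:00-10:45, 15:00-20:15 (invert busy blocks within the working day).
Ines ∩ Viktor: 08:00-10:45, 14:45-18:30.
Ines ∩ Viktor ∩ Ana: 08:15-10:45, 16:00-18:30.
Ines ∩ Viktor ∩ Ana ∩ Sven: 08:30-10:45, 16:15-18:30.
Ines ∩ Viktor ∩ Ana ∩ Sven ∩ Luca: 08:30-10:45, 16:15-18:30.
Ines ∩ Viktor ∩ Ana ∩ Sven ∩ Luca ∩ Rina: 08:30-10:45, 16:15-18:30.
So the common availability across everyone is 08:30-10:45, 16:15-18:30.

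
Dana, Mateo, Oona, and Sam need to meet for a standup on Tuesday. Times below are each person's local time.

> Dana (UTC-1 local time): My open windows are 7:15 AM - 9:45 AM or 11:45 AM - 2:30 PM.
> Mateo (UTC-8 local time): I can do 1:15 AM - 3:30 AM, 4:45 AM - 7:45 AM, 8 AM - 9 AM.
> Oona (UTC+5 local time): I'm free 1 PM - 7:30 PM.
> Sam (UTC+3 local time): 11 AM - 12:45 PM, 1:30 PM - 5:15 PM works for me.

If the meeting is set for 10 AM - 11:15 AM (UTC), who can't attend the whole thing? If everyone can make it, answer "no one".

Dana in UTC: 08:15-10:45, 12:45-15:30 (add 1h to convert from UTC-1).
Mateo in UTC: 09:15-11:30, 12:45-15:45, 16:00-17:00 (add 8h to convert from UTC-8).
Oona in UTC: 08:00-14:30 (subtract 5h to convert from UTC+5).
Sam in UTC: 08:00-09:45, 10:30-14:15 (subtract 3h to convert from UTC+3).
Dana: not fully free for 10:00-11:15. Mateo: free for 10:00-11:15. Oona: free for 10:00-11:15. Sam: not fully free for 10:00-11:15.

Dana, Sam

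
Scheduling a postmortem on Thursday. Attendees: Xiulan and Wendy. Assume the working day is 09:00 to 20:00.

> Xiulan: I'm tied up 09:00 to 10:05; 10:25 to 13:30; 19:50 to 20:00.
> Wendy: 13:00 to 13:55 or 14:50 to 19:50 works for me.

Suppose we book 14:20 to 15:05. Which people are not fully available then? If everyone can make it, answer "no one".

Xiulan free: 10:05-10:25, 13:30-19:50 (invert busy blocks within the working day).
Wendy free: 13:00-13:55, 14:50-19:50.
Xiulan: free for 14:20-15:05. Wendy: not fully free for 14:20-15:05.

Wendy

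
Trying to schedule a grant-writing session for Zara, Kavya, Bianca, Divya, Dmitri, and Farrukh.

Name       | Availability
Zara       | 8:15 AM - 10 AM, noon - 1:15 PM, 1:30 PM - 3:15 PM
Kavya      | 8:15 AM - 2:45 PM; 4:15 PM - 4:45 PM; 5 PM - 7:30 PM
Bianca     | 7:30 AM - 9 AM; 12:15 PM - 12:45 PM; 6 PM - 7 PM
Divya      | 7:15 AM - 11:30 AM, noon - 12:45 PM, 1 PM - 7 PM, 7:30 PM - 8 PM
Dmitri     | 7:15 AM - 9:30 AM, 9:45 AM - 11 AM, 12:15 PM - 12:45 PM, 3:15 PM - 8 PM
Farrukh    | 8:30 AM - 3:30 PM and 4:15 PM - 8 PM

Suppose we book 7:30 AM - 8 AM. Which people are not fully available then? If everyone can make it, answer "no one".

Farrukh, Kavya, Zara

Zara: not fully free for 07:30-08:00. Kavya: not fully free for 07:30-08:00. Bianca: free for 07:30-08:00. Divya: free for 07:30-08:00. Dmitri: free for 07:30-08:00. Farrukh: not fully free for 07:30-08:00.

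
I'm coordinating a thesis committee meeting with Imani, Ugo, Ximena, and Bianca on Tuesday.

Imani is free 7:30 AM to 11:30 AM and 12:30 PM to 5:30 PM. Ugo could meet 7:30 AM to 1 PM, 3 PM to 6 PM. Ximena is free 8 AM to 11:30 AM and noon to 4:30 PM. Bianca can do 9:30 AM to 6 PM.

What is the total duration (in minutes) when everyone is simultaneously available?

Imani ∩ Ugo: 07:30-11:30, 12:30-13:00, 15:00-17:30.
Imani ∩ Ugo ∩ Ximena: 08:00-11:30, 12:30-13:00, 15:00-16:30.
Imani ∩ Ugo ∩ Ximena ∩ Bianca: 09:30-11:30, 12:30-13:00, 15:00-16:30.
Summing the common windows: 120 + 30 + 90 = 240 minutes.

240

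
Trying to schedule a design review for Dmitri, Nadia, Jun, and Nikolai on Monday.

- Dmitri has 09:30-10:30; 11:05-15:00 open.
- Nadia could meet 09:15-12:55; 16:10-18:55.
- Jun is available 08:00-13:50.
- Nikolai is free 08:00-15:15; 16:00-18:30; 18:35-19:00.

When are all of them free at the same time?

09:30-10:30, 11:05-12:55

Dmitri ∩ Nadia: 09:30-10:30, 11:05-12:55.
Dmitri ∩ Nadia ∩ Jun: 09:30-10:30, 11:05-12:55.
Dmitri ∩ Nadia ∩ Jun ∩ Nikolai: 09:30-10:30, 11:05-12:55.
So the common availability across everyone is 09:30-10:30, 11:05-12:55.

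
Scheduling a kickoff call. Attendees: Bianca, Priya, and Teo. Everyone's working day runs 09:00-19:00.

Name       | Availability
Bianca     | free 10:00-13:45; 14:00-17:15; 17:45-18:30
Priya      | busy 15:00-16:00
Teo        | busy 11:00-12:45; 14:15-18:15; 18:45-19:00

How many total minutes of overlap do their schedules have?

150

Bianca free: 10:00-13:45, 14:00-17:15, 17:45-18:30.
Priya free: 09:00-15:00, 16:00-19:00 (invert busy blocks within the working day).
Teo free: 09:00-11:00, 12:45-14:15, 18:15-18:45 (invert busy blocks within the working day).
Bianca ∩ Priya: 10:00-13:45, 14:00-15:00, 16:00-17:15, 17:45-18:30.
Bianca ∩ Priya ∩ Teo: 10:00-11:00, 12:45-13:45, 14:00-14:15, 18:15-18:30.
Summing the common windows: 60 + 60 + 15 + 15 = 150 minutes.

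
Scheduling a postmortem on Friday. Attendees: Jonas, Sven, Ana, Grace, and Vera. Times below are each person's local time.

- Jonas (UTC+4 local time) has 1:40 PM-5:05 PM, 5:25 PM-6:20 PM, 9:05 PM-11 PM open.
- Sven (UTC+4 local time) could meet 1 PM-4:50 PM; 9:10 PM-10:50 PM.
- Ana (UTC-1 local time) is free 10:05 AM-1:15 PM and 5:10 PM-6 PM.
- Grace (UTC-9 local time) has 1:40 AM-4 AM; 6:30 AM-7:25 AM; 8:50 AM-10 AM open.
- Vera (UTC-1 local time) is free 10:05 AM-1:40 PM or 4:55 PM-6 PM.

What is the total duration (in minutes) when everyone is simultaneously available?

145

Jonas in UTC: 09:40-13:05, 13:25-14:20, 17:05-19:00 (subtract 4h to convert from UTC+4).
Sven in UTC: 09:00-12:50, 17:10-18:50 (subtract 4h to convert from UTC+4).
Ana in UTC: 11:05-14:15, 18:10-19:00 (add 1h to convert from UTC-1).
Grace in UTC: 10:40-13:00, 15:30-16:25, 17:50-19:00 (add 9h to convert from UTC-9).
Vera in UTC: 11:05-14:40, 17:55-19:00 (add 1h to convert from UTC-1).
Jonas ∩ Sven: 09:40-12:50, 17:10-18:50.
Jonas ∩ Sven ∩ Ana: 11:05-12:50, 18:10-18:50.
Jonas ∩ Sven ∩ Ana ∩ Grace: 11:05-12:50, 18:10-18:50.
Jonas ∩ Sven ∩ Ana ∩ Grace ∩ Vera: 11:05-12:50, 18:10-18:50.
Summing the common windows: 105 + 40 = 145 minutes.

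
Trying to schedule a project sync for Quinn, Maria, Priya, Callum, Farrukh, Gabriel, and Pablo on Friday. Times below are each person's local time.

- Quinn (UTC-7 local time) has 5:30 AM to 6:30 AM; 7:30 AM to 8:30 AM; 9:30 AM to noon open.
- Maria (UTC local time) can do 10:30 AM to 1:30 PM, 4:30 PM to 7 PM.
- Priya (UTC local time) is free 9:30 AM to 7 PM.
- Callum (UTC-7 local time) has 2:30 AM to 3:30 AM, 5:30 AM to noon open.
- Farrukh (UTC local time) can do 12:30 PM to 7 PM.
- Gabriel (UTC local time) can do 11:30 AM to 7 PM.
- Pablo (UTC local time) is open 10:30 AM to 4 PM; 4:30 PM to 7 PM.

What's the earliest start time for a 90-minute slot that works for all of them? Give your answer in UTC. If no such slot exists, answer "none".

Quinn in UTC: 12:30-13:30, 14:30-15:30, 16:30-19:00 (add 7h to convert from UTC-7).
Maria in UTC: 10:30-13:30, 16:30-19:00.
Priya in UTC: 09:30-19:00.
Callum in UTC: 09:30-10:30, 12:30-19:00 (add 7h to convert from UTC-7).
Farrukh in UTC: 12:30-19:00.
Gabriel in UTC: 11:30-19:00.
Pablo in UTC: 10:30-16:00, 16:30-19:00.
Quinn ∩ Maria: 12:30-13:30, 16:30-19:00.
Quinn ∩ Maria ∩ Priya: 12:30-13:30, 16:30-19:00.
Quinn ∩ Maria ∩ Priya ∩ Callum: 12:30-13:30, 16:30-19:00.
Quinn ∩ Maria ∩ Priya ∩ Callum ∩ Farrukh: 12:30-13:30, 16:30-19:00.
Quinn ∩ Maria ∩ Priya ∩ Callum ∩ Farrukh ∩ Gabriel: 12:30-13:30, 16:30-19:00.
Quinn ∩ Maria ∩ Priya ∩ Callum ∩ Farrukh ∩ Gabriel ∩ Pablo: 12:30-13:30, 16:30-19:00.
So the common availability across everyone is 12:30-13:30, 16:30-19:00.
The first common window of at least 90 minutes is 16:30-19:00, so the earliest start is 16:30.

16:30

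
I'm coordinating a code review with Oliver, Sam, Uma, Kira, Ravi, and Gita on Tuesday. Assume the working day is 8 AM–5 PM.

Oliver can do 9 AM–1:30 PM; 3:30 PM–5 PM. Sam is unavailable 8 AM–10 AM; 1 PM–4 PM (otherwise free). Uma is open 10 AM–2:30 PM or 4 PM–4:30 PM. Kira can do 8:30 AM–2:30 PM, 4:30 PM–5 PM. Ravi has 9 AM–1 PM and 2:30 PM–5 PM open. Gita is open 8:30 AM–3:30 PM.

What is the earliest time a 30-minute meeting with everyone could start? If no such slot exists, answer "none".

10:00

Oliver free: 09:00-13:30, 15:30-17:00.
Sam free: 10:00-13:00, 16:00-17:00 (invert busy blocks within the working day).
Uma free: 10:00-14:30, 16:00-16:30.
Kira free: 08:30-14:30, 16:30-17:00.
Ravi free: 09:00-13:00, 14:30-17:00.
Gita free: 08:30-15:30.
Oliver ∩ Sam: 10:00-13:00, 16:00-17:00.
Oliver ∩ Sam ∩ Uma: 10:00-13:00, 16:00-16:30.
Oliver ∩ Sam ∩ Uma ∩ Kira: 10:00-13:00.
Oliver ∩ Sam ∩ Uma ∩ Kira ∩ Ravi: 10:00-13:00.
Oliver ∩ Sam ∩ Uma ∩ Kira ∩ Ravi ∩ Gita: 10:00-13:00.
So the common availability across everyone is 10:00-13:00.
The first common window of at least 30 minutes is 10:00-13:00, so the earliest start is 10:00.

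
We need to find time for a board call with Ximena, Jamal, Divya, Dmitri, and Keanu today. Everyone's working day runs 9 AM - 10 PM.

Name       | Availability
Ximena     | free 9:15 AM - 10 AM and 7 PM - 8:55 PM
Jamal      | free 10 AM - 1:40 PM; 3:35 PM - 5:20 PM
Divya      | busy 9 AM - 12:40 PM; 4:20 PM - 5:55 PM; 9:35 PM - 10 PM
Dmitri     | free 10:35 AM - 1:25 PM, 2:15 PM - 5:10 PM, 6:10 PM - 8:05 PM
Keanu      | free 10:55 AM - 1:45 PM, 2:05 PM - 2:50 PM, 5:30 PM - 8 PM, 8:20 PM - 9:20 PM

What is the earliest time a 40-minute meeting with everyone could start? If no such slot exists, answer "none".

none

Ximena free: 09:15-10:00, 19:00-20:55.
Jamal free: 10:00-13:40, 15:35-17:20.
Divya free: 12:40-16:20, 17:55-21:35 (invert busy blocks within the working day).
Dmitri free: 10:35-13:25, 14:15-17:10, 18:10-20:05.
Keanu free: 10:55-13:45, 14:05-14:50, 17:30-20:00, 20:20-21:20.
Ximena ∩ Jamal: ∅.
Ximena ∩ Jamal ∩ Divya: ∅.
Ximena ∩ Jamal ∩ Divya ∩ Dmitri: ∅.
Ximena ∩ Jamal ∩ Divya ∩ Dmitri ∩ Keanu: ∅.
There is no time when everyone is free.
No common window is at least 40 minutes long.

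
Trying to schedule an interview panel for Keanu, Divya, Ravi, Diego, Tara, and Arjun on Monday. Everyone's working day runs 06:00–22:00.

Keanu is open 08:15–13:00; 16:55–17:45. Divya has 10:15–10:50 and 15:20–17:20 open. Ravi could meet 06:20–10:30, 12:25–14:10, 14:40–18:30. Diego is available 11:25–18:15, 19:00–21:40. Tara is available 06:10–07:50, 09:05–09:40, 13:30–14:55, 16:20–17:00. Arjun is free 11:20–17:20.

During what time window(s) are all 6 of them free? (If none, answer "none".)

16:55-17:00

Keanu ∩ Divya: 10:15-10:50, 16:55-17:20.
Keanu ∩ Divya ∩ Ravi: 10:15-10:30, 16:55-17:20.
Keanu ∩ Divya ∩ Ravi ∩ Diego: 16:55-17:20.
Keanu ∩ Divya ∩ Ravi ∩ Diego ∩ Tara: 16:55-17:00.
Keanu ∩ Divya ∩ Ravi ∩ Diego ∩ Tara ∩ Arjun: 16:55-17:00.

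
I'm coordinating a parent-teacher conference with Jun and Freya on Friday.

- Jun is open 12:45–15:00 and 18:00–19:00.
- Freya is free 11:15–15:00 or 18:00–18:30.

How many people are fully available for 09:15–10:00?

nobody can make the full 09:15-10:00 slot — that's 0.

0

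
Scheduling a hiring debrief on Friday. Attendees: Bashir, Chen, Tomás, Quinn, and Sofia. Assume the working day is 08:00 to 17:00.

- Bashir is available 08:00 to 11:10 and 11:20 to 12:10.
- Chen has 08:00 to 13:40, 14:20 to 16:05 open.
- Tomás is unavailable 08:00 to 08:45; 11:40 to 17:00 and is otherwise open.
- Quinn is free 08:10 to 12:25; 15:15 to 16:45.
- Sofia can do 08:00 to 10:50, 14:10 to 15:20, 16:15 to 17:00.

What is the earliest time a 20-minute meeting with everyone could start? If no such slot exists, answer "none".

08:45

Bashir free: 08:00-11:10, 11:20-12:10.
Chen free: 08:00-13:40, 14:20-16:05.
Tomás free: 08:45-11:40 (invert busy blocks within the working day).
Quinn free: 08:10-12:25, 15:15-16:45.
Sofia free: 08:00-10:50, 14:10-15:20, 16:15-17:00.
Bashir ∩ Chen: 08:00-11:10, 11:20-12:10.
Bashir ∩ Chen ∩ Tomás: 08:45-11:10, 11:20-11:40.
Bashir ∩ Chen ∩ Tomás ∩ Quinn: 08:45-11:10, 11:20-11:40.
Bashir ∩ Chen ∩ Tomás ∩ Quinn ∩ Sofia: 08:45-10:50.
So the common availability across everyone is 08:45-10:50.
The first common window of at least 20 minutes is 08:45-10:50, so the earliest start is 08:45.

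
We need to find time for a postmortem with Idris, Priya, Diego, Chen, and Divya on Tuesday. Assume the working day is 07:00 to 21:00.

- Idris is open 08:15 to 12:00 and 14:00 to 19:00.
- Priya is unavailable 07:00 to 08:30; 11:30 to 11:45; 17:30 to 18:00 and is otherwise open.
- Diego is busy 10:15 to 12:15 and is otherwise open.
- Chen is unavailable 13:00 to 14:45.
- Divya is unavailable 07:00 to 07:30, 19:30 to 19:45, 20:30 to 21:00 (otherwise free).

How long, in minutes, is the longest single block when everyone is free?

Idris free: 08:15-12:00, 14:00-19:00.
Priya free: 08:30-11:30, 11:45-17:30, 18:00-21:00 (invert busy blocks within the working day).
Diego free: 07:00-10:15, 12:15-21:00 (invert busy blocks within the working day).
Chen free: 07:00-13:00, 14:45-21:00 (invert busy blocks within the working day).
Divya free: 07:30-19:30, 19:45-20:30 (invert busy blocks within the working day).
Idris ∩ Priya: 08:30-11:30, 11:45-12:00, 14:00-17:30, 18:00-19:00.
Idris ∩ Priya ∩ Diego: 08:30-10:15, 14:00-17:30, 18:00-19:00.
Idris ∩ Priya ∩ Diego ∩ Chen: 08:30-10:15, 14:45-17:30, 18:00-19:00.
Idris ∩ Priya ∩ Diego ∩ Chen ∩ Divya: 08:30-10:15, 14:45-17:30, 18:00-19:00.
The longest is 14:45-17:30 at 165 minutes.

165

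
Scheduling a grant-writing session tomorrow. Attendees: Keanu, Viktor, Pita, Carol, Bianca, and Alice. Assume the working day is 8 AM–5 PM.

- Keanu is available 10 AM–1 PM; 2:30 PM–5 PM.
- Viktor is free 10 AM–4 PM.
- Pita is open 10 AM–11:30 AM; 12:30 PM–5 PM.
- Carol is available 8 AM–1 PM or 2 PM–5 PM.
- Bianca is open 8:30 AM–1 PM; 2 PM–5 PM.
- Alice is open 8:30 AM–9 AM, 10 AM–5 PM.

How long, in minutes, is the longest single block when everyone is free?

Keanu ∩ Viktor: 10:00-13:00, 14:30-16:00.
Keanu ∩ Viktor ∩ Pita: 10:00-11:30, 12:30-13:00, 14:30-16:00.
Keanu ∩ Viktor ∩ Pita ∩ Carol: 10:00-11:30, 12:30-13:00, 14:30-16:00.
Keanu ∩ Viktor ∩ Pita ∩ Carol ∩ Bianca: 10:00-11:30, 12:30-13:00, 14:30-16:00.
Keanu ∩ Viktor ∩ Pita ∩ Carol ∩ Bianca ∩ Alice: 10:00-11:30, 12:30-13:00, 14:30-16:00.
The longest is 10:00-11:30 at 90 minutes.

90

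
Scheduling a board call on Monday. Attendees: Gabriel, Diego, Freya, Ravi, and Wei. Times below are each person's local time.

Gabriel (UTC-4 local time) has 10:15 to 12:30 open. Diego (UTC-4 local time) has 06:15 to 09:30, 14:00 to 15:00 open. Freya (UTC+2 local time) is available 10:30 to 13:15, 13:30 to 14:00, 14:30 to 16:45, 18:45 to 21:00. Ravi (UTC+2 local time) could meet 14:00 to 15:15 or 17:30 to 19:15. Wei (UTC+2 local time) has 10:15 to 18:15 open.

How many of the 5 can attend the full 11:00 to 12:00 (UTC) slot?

2

Gabriel in UTC: 14:15-16:30 (add 4h to convert from UTC-4).
Diego in UTC: 10:15-13:30, 18:00-19:00 (add 4h to convert from UTC-4).
Freya in UTC: 08:30-11:15, 11:30-12:00, 12:30-14:45, 16:45-19:00 (subtract 2h to convert from UTC+2).
Ravi in UTC: 12:00-13:15, 15:30-17:15 (subtract 2h to convert from UTC+2).
Wei in UTC: 08:15-16:15 (subtract 2h to convert from UTC+2).
Diego and Wei can make the full 11:00-12:00 slot — that's 2.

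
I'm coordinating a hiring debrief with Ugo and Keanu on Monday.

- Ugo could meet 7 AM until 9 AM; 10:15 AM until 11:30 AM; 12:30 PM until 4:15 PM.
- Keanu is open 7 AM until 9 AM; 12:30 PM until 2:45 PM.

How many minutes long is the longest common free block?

135

Ugo ∩ Keanu: 07:00-09:00, 12:30-14:45.
The longest is 12:30-14:45 at 135 minutes.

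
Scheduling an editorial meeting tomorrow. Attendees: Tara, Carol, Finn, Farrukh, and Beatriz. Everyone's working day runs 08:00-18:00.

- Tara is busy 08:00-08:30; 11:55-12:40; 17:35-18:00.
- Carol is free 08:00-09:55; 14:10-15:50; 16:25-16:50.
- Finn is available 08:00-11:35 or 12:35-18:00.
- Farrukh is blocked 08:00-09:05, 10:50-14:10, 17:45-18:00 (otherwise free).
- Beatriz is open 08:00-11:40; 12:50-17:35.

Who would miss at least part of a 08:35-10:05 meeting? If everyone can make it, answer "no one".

Tara free: 08:30-11:55, 12:40-17:35 (invert busy blocks within the working day).
Carol free: 08:00-09:55, 14:10-15:50, 16:25-16:50.
Finn free: 08:00-11:35, 12:35-18:00.
Farrukh free: 09:05-10:50, 14:10-17:45 (invert busy blocks within the working day).
Beatriz free: 08:00-11:40, 12:50-17:35.
Tara: free for 08:35-10:05. Carol: not fully free for 08:35-10:05. Finn: free for 08:35-10:05. Farrukh: not fully free for 08:35-10:05. Beatriz: free for 08:35-10:05.

Carol, Farrukh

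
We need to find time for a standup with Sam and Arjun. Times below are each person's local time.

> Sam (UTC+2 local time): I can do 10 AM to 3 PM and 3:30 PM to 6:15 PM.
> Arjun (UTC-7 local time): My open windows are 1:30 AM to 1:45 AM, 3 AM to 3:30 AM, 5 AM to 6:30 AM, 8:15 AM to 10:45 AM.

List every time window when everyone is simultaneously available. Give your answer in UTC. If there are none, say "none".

08:30-08:45, 10:00-10:30, 12:00-13:00, 15:15-16:15

Sam in UTC: 08:00-13:00, 13:30-16:15 (subtract 2h to convert from UTC+2).
Arjun in UTC: 08:30-08:45, 10:00-10:30, 12:00-13:30, 15:15-17:45 (add 7h to convert from UTC-7).
Sam ∩ Arjun: 08:30-08:45, 10:00-10:30, 12:00-13:00, 15:15-16:15.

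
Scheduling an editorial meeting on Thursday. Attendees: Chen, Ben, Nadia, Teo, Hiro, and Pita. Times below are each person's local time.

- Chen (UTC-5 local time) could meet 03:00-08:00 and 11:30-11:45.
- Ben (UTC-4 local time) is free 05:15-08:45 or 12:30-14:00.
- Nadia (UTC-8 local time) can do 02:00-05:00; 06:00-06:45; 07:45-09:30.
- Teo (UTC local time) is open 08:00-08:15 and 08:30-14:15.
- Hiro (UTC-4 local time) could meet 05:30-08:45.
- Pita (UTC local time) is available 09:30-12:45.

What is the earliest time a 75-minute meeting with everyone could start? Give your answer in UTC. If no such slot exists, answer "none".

10:00

Chen in UTC: 08:00-13:00, 16:30-16:45 (add 5h to convert from UTC-5).
Ben in UTC: 09:15-12:45, 16:30-18:00 (add 4h to convert from UTC-4).
Nadia in UTC: 10:00-13:00, 14:00-14:45, 15:45-17:30 (add 8h to convert from UTC-8).
Teo in UTC: 08:00-08:15, 08:30-14:15.
Hiro in UTC: 09:30-12:45 (add 4h to convert from UTC-4).
Pita in UTC: 09:30-12:45.
Chen ∩ Ben: 09:15-12:45, 16:30-16:45.
Chen ∩ Ben ∩ Nadia: 10:00-12:45, 16:30-16:45.
Chen ∩ Ben ∩ Nadia ∩ Teo: 10:00-12:45.
Chen ∩ Ben ∩ Nadia ∩ Teo ∩ Hiro: 10:00-12:45.
Chen ∩ Ben ∩ Nadia ∩ Teo ∩ Hiro ∩ Pita: 10:00-12:45.
The first common window of at least 75 minutes is 10:00-12:45, so the earliest start is 10:00.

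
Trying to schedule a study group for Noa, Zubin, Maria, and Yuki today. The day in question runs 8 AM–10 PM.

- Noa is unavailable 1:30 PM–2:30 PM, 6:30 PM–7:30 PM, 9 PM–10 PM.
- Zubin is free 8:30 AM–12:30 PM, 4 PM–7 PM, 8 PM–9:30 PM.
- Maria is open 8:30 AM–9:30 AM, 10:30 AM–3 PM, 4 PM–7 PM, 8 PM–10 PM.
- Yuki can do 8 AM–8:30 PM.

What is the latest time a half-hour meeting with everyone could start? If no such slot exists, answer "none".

20:00

Noa free: 08:00-13:30, 14:30-18:30, 19:30-21:00 (invert busy blocks within the working day).
Zubin free: 08:30-12:30, 16:00-19:00, 20:00-21:30.
Maria free: 08:30-09:30, 10:30-15:00, 16:00-19:00, 20:00-22:00.
Yuki free: 08:00-20:30.
Noa ∩ Zubin: 08:30-12:30, 16:00-18:30, 20:00-21:00.
Noa ∩ Zubin ∩ Maria: 08:30-09:30, 10:30-12:30, 16:00-18:30, 20:00-21:00.
Noa ∩ Zubin ∩ Maria ∩ Yuki: 08:30-09:30, 10:30-12:30, 16:00-18:30, 20:00-20:30.
Those are the intersection windows.
The last common window of at least 30 minutes is 20:00-20:30; a 30-minute meeting can start as late as 20:00 and still end by 20:30.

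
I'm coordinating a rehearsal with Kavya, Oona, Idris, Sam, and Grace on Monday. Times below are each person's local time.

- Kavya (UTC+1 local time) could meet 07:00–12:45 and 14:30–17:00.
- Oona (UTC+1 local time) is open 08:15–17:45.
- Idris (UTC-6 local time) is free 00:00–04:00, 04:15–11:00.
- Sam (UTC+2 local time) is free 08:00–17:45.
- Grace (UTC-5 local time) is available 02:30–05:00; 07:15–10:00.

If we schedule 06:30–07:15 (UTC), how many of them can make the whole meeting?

3

Kavya in UTC: 06:00-11:45, 13:30-16:00 (subtract 1h to convert from UTC+1).
Oona in UTC: 07:15-16:45 (subtract 1h to convert from UTC+1).
Idris in UTC: 06:00-10:00, 10:15-17:00 (add 6h to convert from UTC-6).
Sam in UTC: 06:00-15:45 (subtract 2h to convert from UTC+2).
Grace in UTC: 07:30-10:00, 12:15-15:00 (add 5h to convert from UTC-5).
Kavya, Idris, and Sam can make the full 06:30-07:15 slot — that's 3.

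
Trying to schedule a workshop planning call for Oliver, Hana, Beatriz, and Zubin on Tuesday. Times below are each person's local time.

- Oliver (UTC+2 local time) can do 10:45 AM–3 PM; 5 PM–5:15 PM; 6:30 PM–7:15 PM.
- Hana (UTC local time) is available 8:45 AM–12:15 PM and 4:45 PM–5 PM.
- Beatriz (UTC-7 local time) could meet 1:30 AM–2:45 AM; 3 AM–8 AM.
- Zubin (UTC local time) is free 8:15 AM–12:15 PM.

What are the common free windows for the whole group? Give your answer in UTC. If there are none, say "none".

Oliver in UTC: 08:45-13:00, 15:00-15:15, 16:30-17:15 (subtract 2h to convert from UTC+2).
Hana in UTC: 08:45-12:15, 16:45-17:00.
Beatriz in UTC: 08:30-09:45, 10:00-15:00 (add 7h to convert from UTC-7).
Zubin in UTC: 08:15-12:15.
Oliver ∩ Hana: 08:45-12:15, 16:45-17:00.
Oliver ∩ Hana ∩ Beatriz: 08:45-09:45, 10:00-12:15.
Oliver ∩ Hana ∩ Beatriz ∩ Zubin: 08:45-09:45, 10:00-12:15.

08:45-09:45, 10:00-12:15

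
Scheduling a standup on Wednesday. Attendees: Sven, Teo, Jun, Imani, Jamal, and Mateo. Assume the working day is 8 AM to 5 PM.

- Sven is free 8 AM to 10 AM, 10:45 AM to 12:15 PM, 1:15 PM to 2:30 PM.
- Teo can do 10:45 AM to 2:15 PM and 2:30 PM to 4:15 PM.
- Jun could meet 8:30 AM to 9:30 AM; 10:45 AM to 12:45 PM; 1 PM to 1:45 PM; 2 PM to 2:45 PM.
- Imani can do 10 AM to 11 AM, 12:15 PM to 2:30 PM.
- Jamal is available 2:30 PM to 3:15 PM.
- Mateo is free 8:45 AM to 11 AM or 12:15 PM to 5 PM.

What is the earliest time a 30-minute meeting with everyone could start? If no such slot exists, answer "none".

Sven ∩ Teo: 10:45-12:15, 13:15-14:15.
Sven ∩ Teo ∩ Jun: 10:45-12:15, 13:15-13:45, 14:00-14:15.
Sven ∩ Teo ∩ Jun ∩ Imani: 10:45-11:00, 13:15-13:45, 14:00-14:15.
Sven ∩ Teo ∩ Jun ∩ Imani ∩ Jamal: ∅.
Sven ∩ Teo ∩ Jun ∩ Imani ∩ Jamal ∩ Mateo: ∅.
There is no time when everyone is free.
No common window is at least 30 minutes long.

none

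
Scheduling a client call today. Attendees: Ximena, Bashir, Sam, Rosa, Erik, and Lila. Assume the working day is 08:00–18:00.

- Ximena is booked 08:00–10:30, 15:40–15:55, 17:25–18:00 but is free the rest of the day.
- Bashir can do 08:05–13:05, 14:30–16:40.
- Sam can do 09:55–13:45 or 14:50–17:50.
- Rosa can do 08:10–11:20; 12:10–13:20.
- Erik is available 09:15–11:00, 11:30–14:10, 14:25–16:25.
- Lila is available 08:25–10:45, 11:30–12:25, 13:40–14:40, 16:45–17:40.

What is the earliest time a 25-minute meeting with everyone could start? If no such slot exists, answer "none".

Ximena free: 10:30-15:40, 15:55-17:25 (invert busy blocks within the working day).
Bashir free: 08:05-13:05, 14:30-16:40.
Sam free: 09:55-13:45, 14:50-17:50.
Rosa free: 08:10-11:20, 12:10-13:20.
Erik free: 09:15-11:00, 11:30-14:10, 14:25-16:25.
Lila free: 08:25-10:45, 11:30-12:25, 13:40-14:40, 16:45-17:40.
Ximena ∩ Bashir: 10:30-13:05, 14:30-15:40, 15:55-16:40.
Ximena ∩ Bashir ∩ Sam: 10:30-13:05, 14:50-15:40, 15:55-16:40.
Ximena ∩ Bashir ∩ Sam ∩ Rosa: 10:30-11:20, 12:10-13:05.
Ximena ∩ Bashir ∩ Sam ∩ Rosa ∩ Erik: 10:30-11:00, 12:10-13:05.
Ximena ∩ Bashir ∩ Sam ∩ Rosa ∩ Erik ∩ Lila: 10:30-10:45, 12:10-12:25.
No common window is at least 25 minutes long.

none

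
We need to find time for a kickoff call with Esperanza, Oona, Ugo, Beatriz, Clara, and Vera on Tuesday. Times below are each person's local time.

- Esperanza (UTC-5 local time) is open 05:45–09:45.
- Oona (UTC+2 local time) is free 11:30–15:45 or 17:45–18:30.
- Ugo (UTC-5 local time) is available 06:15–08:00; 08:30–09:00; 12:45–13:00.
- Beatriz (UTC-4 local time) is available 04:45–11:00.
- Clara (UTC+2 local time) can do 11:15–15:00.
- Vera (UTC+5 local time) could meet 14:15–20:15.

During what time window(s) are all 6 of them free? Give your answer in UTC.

11:15-13:00

Esperanza in UTC: 10:45-14:45 (add 5h to convert from UTC-5).
Oona in UTC: 09:30-13:45, 15:45-16:30 (subtract 2h to convert from UTC+2).
Ugo in UTC: 11:15-13:00, 13:30-14:00, 17:45-18:00 (add 5h to convert from UTC-5).
Beatriz in UTC: 08:45-15:00 (add 4h to convert from UTC-4).
Clara in UTC: 09:15-13:00 (subtract 2h to convert from UTC+2).
Vera in UTC: 09:15-15:15 (subtract 5h to convert from UTC+5).
Esperanza ∩ Oona: 10:45-13:45.
Esperanza ∩ Oona ∩ Ugo: 11:15-13:00, 13:30-13:45.
Esperanza ∩ Oona ∩ Ugo ∩ Beatriz: 11:15-13:00, 13:30-13:45.
Esperanza ∩ Oona ∩ Ugo ∩ Beatriz ∩ Clara: 11:15-13:00.
Esperanza ∩ Oona ∩ Ugo ∩ Beatriz ∩ Clara ∩ Vera: 11:15-13:00.
So the common availability across everyone is 11:15-13:00.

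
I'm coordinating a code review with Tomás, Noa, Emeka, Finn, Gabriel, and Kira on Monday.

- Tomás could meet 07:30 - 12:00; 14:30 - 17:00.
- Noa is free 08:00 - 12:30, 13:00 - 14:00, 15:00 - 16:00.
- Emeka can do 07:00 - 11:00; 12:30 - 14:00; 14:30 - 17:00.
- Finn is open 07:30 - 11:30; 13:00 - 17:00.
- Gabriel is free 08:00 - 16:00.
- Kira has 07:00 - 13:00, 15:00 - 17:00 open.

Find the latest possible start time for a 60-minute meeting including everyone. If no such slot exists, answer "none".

15:00

Tomás ∩ Noa: 08:00-12:00, 15:00-16:00.
Tomás ∩ Noa ∩ Emeka: 08:00-11:00, 15:00-16:00.
Tomás ∩ Noa ∩ Emeka ∩ Finn: 08:00-11:00, 15:00-16:00.
Tomás ∩ Noa ∩ Emeka ∩ Finn ∩ Gabriel: 08:00-11:00, 15:00-16:00.
Tomás ∩ Noa ∩ Emeka ∩ Finn ∩ Gabriel ∩ Kira: 08:00-11:00, 15:00-16:00.
Those are the intersection windows.
The last common window of at least 60 minutes is 15:00-16:00; a 60-minute meeting can start as late as 15:00 and still end by 16:00.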